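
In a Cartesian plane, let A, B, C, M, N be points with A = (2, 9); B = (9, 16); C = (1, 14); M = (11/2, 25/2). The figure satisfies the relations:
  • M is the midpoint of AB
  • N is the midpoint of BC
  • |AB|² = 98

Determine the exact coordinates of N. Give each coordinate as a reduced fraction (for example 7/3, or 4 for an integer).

N = (5, 15)

1. N_x = 5  [2·N = B+C = (9, 16)+(1, 14)]
2. N_y = 15  [2·N = B+C = (9, 16)+(1, 14)]
   so N = (5, 15)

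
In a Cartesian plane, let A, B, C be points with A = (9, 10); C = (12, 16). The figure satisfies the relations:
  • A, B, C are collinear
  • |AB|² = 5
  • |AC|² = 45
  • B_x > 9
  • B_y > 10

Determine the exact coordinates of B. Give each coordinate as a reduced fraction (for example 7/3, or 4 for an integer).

B = (10, 12)

1. B_x = 10  [[A, B, C are collinear ⇒ 6x-3y-24=0] ∩ [|B−(9, 10)|²=5]]
2. B_y = 12  [[A, B, C are collinear ⇒ 6x-3y-24=0] ∩ [|B−(9, 10)|²=5]]
   so B = (10, 12)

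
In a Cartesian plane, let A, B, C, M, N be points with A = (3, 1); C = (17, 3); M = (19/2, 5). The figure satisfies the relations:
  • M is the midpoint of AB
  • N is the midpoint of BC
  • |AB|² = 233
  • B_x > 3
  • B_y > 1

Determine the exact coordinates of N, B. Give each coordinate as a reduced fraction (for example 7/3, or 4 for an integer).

N = (33/2, 6)
B = (16, 9)

1. B_x = 16  [B = 2·M−A = 2·(19/2, 5)−(3, 1)]
2. B_y = 9  [B = 2·M−A = 2·(19/2, 5)−(3, 1)]
   so B = (16, 9)
3. N_x = 33/2  [2·N = B+C = (16, 9)+(17, 3)]
4. N_y = 6  [2·N = B+C = (16, 9)+(17, 3)]
   so N = (33/2, 6)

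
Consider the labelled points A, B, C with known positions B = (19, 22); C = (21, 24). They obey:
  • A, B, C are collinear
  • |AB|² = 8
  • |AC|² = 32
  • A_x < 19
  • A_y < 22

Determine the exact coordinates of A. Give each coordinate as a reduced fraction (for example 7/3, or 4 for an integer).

1. A_x = 17  [[A, B, C are collinear ⇒ -2x+2y-6=0] ∩ [|A−(19, 22)|²=8]]
2. A_y = 20  [[A, B, C are collinear ⇒ -2x+2y-6=0] ∩ [|A−(19, 22)|²=8]]
   so A = (17, 20)

A = (17, 20)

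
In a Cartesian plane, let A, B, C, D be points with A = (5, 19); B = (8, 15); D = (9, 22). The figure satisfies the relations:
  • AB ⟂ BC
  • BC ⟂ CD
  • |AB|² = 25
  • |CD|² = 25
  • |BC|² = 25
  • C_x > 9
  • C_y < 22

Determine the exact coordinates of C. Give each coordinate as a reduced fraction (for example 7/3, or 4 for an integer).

C = (12, 18)

1. C_x = 12  [[AB ⟂ BC ⇒ 3x-4y+36=0] ∩ [|C−(9, 22)|²=25]]
2. C_y = 18  [[AB ⟂ BC ⇒ 3x-4y+36=0] ∩ [|C−(9, 22)|²=25]]
   so C = (12, 18)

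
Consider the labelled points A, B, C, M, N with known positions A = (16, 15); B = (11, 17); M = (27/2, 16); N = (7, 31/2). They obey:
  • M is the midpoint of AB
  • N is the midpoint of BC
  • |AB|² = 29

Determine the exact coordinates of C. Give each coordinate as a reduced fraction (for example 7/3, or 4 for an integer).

1. C_x = 3  [C = 2·N−B = 2·(7, 31/2)−(11, 17)]
2. C_y = 14  [C = 2·N−B = 2·(7, 31/2)−(11, 17)]
   so C = (3, 14)

C = (3, 14)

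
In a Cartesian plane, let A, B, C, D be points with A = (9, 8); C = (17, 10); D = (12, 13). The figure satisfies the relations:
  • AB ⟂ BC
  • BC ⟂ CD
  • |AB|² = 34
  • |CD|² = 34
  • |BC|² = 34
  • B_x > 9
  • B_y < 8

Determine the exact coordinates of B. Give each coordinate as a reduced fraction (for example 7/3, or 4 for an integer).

1. B_x = 14  [[BC ⟂ CD ⇒ 5x-3y-55=0] ∩ [|B−(9, 8)|²=34]]
2. B_y = 5  [[BC ⟂ CD ⇒ 5x-3y-55=0] ∩ [|B−(9, 8)|²=34]]
   so B = (14, 5)

B = (14, 5)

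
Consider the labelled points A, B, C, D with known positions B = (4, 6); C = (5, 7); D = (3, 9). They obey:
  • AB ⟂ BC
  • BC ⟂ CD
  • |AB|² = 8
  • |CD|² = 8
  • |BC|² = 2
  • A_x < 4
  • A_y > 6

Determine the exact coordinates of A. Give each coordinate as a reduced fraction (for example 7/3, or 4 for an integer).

1. A_x = 2  [[AB ⟂ BC ⇒ -1x-1y+10=0] ∩ [|A−(4, 6)|²=8]]
2. A_y = 8  [[AB ⟂ BC ⇒ -1x-1y+10=0] ∩ [|A−(4, 6)|²=8]]
   so A = (2, 8)

A = (2, 8)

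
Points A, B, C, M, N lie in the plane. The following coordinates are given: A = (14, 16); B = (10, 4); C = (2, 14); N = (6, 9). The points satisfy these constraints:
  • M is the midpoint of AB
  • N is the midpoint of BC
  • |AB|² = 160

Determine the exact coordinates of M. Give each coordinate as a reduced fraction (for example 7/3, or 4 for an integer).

M = (12, 10)

1. M_x = 12  [2·M = A+B = (14, 16)+(10, 4)]
2. M_y = 10  [2·M = A+B = (14, 16)+(10, 4)]
   so M = (12, 10)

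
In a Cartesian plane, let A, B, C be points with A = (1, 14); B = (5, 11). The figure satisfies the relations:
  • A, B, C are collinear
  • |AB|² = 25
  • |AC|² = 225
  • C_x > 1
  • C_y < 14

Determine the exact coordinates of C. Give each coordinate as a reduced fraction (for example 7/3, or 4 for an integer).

C = (13, 5)

1. C_x = 13  [[A, B, C are collinear ⇒ 3x+4y-59=0] ∩ [|C−(1, 14)|²=225]]
2. C_y = 5  [[A, B, C are collinear ⇒ 3x+4y-59=0] ∩ [|C−(1, 14)|²=225]]
   so C = (13, 5)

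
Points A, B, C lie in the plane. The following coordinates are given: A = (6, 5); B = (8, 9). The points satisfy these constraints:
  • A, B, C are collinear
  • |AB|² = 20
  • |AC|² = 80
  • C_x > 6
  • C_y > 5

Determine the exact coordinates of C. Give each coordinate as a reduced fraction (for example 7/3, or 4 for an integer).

C = (10, 13)

1. C_x = 10  [[A, B, C are collinear ⇒ -4x+2y+14=0] ∩ [|C−(6, 5)|²=80]]
2. C_y = 13  [[A, B, C are collinear ⇒ -4x+2y+14=0] ∩ [|C−(6, 5)|²=80]]
   so C = (10, 13)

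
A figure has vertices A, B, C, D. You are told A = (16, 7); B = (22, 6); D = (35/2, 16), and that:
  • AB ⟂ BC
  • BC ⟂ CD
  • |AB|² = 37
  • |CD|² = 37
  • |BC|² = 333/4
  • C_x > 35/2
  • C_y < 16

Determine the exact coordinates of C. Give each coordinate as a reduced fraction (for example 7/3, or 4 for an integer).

C = (47/2, 15)

1. C_x = 47/2  [[AB ⟂ BC ⇒ 6x-1y-126=0] ∩ [|C−(35/2, 16)|²=37]]
2. C_y = 15  [[AB ⟂ BC ⇒ 6x-1y-126=0] ∩ [|C−(35/2, 16)|²=37]]
   so C = (47/2, 15)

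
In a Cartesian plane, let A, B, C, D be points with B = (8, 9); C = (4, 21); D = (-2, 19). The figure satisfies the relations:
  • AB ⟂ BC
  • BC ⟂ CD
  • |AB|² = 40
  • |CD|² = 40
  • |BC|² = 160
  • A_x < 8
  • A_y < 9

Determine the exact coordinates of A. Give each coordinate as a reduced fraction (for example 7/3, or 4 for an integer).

A = (2, 7)

1. A_x = 2  [[AB ⟂ BC ⇒ 4x-12y+76=0] ∩ [|A−(8, 9)|²=40]]
2. A_y = 7  [[AB ⟂ BC ⇒ 4x-12y+76=0] ∩ [|A−(8, 9)|²=40]]
   so A = (2, 7)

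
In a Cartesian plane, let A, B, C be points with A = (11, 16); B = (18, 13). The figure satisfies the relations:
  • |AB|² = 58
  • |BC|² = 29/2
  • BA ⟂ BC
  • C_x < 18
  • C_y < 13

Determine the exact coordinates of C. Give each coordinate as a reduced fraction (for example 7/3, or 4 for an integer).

1. C_x = 33/2  [[BA ⟂ BC ⇒ -7x+3y+87=0] ∩ [|C−(18, 13)|²=29/2]]
2. C_y = 19/2  [[BA ⟂ BC ⇒ -7x+3y+87=0] ∩ [|C−(18, 13)|²=29/2]]
   so C = (33/2, 19/2)

C = (33/2, 19/2)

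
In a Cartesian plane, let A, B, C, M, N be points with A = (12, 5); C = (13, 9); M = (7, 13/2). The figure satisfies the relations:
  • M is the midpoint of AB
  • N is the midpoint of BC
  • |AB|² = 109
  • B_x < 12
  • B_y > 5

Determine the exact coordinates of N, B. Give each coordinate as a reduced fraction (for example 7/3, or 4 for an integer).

1. B_x = 2  [B = 2·M−A = 2·(7, 13/2)−(12, 5)]
2. B_y = 8  [B = 2·M−A = 2·(7, 13/2)−(12, 5)]
   so B = (2, 8)
3. N_x = 15/2  [2·N = B+C = (2, 8)+(13, 9)]
4. N_y = 17/2  [2·N = B+C = (2, 8)+(13, 9)]
   so N = (15/2, 17/2)

N = (15/2, 17/2)
B = (2, 8)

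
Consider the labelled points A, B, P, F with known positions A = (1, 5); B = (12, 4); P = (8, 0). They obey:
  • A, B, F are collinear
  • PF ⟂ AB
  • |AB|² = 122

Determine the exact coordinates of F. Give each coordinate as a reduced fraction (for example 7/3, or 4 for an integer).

F = (512/61, 264/61)

1. F_x = 512/61  [[A, B, F are collinear ⇒ 1x+11y-56=0] ∩ [PF ⟂ AB ⇒ 11x-1y-88=0]]
2. F_y = 264/61  [[A, B, F are collinear ⇒ 1x+11y-56=0] ∩ [PF ⟂ AB ⇒ 11x-1y-88=0]]
   so F = (512/61, 264/61)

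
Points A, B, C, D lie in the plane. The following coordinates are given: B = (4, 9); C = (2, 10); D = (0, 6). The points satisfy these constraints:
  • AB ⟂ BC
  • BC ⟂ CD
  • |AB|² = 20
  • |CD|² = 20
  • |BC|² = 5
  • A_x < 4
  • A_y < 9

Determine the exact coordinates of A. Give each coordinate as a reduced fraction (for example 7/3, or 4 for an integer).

A = (2, 5)

1. A_x = 2  [[AB ⟂ BC ⇒ 2x-1y+1=0] ∩ [|A−(4, 9)|²=20]]
2. A_y = 5  [[AB ⟂ BC ⇒ 2x-1y+1=0] ∩ [|A−(4, 9)|²=20]]
   so A = (2, 5)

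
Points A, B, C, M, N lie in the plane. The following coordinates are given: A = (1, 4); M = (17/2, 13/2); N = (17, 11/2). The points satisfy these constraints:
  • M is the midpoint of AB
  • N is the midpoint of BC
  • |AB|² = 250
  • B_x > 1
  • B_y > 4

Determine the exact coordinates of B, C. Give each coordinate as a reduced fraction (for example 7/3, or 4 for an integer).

B = (16, 9)
C = (18, 2)

1. B_x = 16  [B = 2·M−A = 2·(17/2, 13/2)−(1, 4)]
2. B_y = 9  [B = 2·M−A = 2·(17/2, 13/2)−(1, 4)]
   so B = (16, 9)
3. C_x = 18  [C = 2·N−B = 2·(17, 11/2)−(16, 9)]
4. C_y = 2  [C = 2·N−B = 2·(17, 11/2)−(16, 9)]
   so C = (18, 2)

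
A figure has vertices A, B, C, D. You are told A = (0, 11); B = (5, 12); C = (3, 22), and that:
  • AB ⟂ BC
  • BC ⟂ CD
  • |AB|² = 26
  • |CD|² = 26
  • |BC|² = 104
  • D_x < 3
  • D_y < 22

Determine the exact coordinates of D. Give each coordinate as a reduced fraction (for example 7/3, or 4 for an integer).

1. D_x = -2  [[BC ⟂ CD ⇒ -2x+10y-214=0] ∩ [|D−(3, 22)|²=26]]
2. D_y = 21  [[BC ⟂ CD ⇒ -2x+10y-214=0] ∩ [|D−(3, 22)|²=26]]
   so D = (-2, 21)

D = (-2, 21)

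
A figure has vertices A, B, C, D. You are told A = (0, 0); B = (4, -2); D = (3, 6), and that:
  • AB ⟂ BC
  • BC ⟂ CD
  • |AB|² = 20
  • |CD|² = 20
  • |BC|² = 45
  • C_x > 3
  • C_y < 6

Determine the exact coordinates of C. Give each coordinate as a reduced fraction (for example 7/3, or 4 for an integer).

C = (7, 4)

1. C_x = 7  [[AB ⟂ BC ⇒ 4x-2y-20=0] ∩ [|C−(3, 6)|²=20]]
2. C_y = 4  [[AB ⟂ BC ⇒ 4x-2y-20=0] ∩ [|C−(3, 6)|²=20]]
   so C = (7, 4)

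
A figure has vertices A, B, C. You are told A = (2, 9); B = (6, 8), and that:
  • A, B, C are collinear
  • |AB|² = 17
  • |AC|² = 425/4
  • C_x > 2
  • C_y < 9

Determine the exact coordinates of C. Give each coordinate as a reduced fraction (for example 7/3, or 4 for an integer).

C = (12, 13/2)

1. C_x = 12  [[A, B, C are collinear ⇒ 1x+4y-38=0] ∩ [|C−(2, 9)|²=425/4]]
2. C_y = 13/2  [[A, B, C are collinear ⇒ 1x+4y-38=0] ∩ [|C−(2, 9)|²=425/4]]
   so C = (12, 13/2)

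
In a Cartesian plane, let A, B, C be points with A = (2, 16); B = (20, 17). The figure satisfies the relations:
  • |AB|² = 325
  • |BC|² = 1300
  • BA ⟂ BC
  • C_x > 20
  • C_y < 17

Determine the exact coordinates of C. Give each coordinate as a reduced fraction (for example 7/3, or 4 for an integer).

1. C_x = 22  [[BA ⟂ BC ⇒ -18x-1y+377=0] ∩ [|C−(20, 17)|²=1300]]
2. C_y = -19  [[BA ⟂ BC ⇒ -18x-1y+377=0] ∩ [|C−(20, 17)|²=1300]]
   so C = (22, -19)

C = (22, -19)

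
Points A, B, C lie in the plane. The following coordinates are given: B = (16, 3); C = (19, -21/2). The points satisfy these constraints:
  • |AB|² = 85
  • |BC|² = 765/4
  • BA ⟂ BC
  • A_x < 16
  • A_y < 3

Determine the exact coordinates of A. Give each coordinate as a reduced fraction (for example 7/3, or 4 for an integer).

A = (7, 1)

1. A_x = 7  [[BA ⟂ BC ⇒ 3x-27/2y-15/2=0] ∩ [|A−(16, 3)|²=85]]
2. A_y = 1  [[BA ⟂ BC ⇒ 3x-27/2y-15/2=0] ∩ [|A−(16, 3)|²=85]]
   so A = (7, 1)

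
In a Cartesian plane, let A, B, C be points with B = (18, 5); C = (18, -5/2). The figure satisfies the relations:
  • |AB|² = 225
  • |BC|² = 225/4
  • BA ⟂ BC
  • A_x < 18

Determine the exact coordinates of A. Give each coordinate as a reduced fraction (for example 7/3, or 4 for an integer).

1. A_x = 3  [[BA ⟂ BC ⇒ -15/2y+75/2=0] ∩ [|A−(18, 5)|²=225]]
2. A_y = 5  [[BA ⟂ BC ⇒ -15/2y+75/2=0] ∩ [|A−(18, 5)|²=225]]
   so A = (3, 5)

A = (3, 5)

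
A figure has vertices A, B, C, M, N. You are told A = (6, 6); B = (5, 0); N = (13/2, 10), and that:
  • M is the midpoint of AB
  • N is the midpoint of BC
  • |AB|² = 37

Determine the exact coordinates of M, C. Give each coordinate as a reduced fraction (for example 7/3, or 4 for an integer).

M = (11/2, 3)
C = (8, 20)

1. M_x = 11/2  [2·M = A+B = (6, 6)+(5, 0)]
2. M_y = 3  [2·M = A+B = (6, 6)+(5, 0)]
   so M = (11/2, 3)
3. C_x = 8  [C = 2·N−B = 2·(13/2, 10)−(5, 0)]
4. C_y = 20  [C = 2·N−B = 2·(13/2, 10)−(5, 0)]
   so C = (8, 20)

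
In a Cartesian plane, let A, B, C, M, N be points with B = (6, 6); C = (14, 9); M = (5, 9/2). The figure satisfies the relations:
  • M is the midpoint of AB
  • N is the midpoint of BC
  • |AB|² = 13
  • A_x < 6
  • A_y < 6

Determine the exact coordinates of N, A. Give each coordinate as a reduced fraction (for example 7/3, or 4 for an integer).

1. A_x = 4  [A = 2·M−B = 2·(5, 9/2)−(6, 6)]
2. A_y = 3  [A = 2·M−B = 2·(5, 9/2)−(6, 6)]
   so A = (4, 3)
3. N_x = 10  [2·N = B+C = (6, 6)+(14, 9)]
4. N_y = 15/2  [2·N = B+C = (6, 6)+(14, 9)]
   so N = (10, 15/2)

N = (10, 15/2)
A = (4, 3)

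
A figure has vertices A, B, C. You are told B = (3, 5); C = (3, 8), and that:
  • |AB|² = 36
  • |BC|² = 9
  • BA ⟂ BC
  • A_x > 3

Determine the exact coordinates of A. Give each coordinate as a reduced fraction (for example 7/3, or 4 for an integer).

A = (9, 5)

1. A_x = 9  [[BA ⟂ BC ⇒ 3y-15=0] ∩ [|A−(3, 5)|²=36]]
2. A_y = 5  [[BA ⟂ BC ⇒ 3y-15=0] ∩ [|A−(3, 5)|²=36]]
   so A = (9, 5)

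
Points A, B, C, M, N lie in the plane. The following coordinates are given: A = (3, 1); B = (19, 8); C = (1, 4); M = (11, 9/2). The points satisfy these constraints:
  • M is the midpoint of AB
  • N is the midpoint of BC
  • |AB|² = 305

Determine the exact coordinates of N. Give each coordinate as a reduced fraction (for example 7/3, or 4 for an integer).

N = (10, 6)

1. N_x = 10  [2·N = B+C = (19, 8)+(1, 4)]
2. N_y = 6  [2·N = B+C = (19, 8)+(1, 4)]
   so N = (10, 6)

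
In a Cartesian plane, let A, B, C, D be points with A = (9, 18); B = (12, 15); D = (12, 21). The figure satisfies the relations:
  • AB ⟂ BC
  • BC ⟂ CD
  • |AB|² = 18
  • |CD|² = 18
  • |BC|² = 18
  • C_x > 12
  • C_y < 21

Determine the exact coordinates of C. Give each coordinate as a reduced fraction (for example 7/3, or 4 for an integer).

1. C_x = 15  [[AB ⟂ BC ⇒ 3x-3y+9=0] ∩ [|C−(12, 21)|²=18]]
2. C_y = 18  [[AB ⟂ BC ⇒ 3x-3y+9=0] ∩ [|C−(12, 21)|²=18]]
   so C = (15, 18)

C = (15, 18)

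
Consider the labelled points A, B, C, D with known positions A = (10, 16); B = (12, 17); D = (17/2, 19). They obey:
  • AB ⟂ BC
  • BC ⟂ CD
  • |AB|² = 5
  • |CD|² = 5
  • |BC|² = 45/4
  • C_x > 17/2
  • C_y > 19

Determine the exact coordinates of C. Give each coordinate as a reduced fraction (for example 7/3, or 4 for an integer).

1. C_x = 21/2  [[AB ⟂ BC ⇒ 2x+1y-41=0] ∩ [|C−(17/2, 19)|²=5]]
2. C_y = 20  [[AB ⟂ BC ⇒ 2x+1y-41=0] ∩ [|C−(17/2, 19)|²=5]]
   so C = (21/2, 20)

C = (21/2, 20)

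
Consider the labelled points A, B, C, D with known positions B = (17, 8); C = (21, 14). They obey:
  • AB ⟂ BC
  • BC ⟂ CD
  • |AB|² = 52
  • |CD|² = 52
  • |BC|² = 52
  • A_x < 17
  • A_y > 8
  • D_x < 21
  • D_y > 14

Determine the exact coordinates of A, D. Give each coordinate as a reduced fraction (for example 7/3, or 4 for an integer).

A = (11, 12)
D = (15, 18)

1. A_x = 11  [[AB ⟂ BC ⇒ -4x-6y+116=0] ∩ [|A−(17, 8)|²=52]]
2. A_y = 12  [[AB ⟂ BC ⇒ -4x-6y+116=0] ∩ [|A−(17, 8)|²=52]]
   so A = (11, 12)
3. D_x = 15  [[BC ⟂ CD ⇒ 4x+6y-168=0] ∩ [|D−(21, 14)|²=52]]
4. D_y = 18  [[BC ⟂ CD ⇒ 4x+6y-168=0] ∩ [|D−(21, 14)|²=52]]
   so D = (15, 18)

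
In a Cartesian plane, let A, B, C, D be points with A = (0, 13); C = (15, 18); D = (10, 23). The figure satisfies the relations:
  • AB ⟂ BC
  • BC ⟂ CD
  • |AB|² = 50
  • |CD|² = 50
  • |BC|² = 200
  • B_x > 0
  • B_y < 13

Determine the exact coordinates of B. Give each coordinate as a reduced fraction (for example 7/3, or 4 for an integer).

1. B_x = 5  [[BC ⟂ CD ⇒ 5x-5y+15=0] ∩ [|B−(0, 13)|²=50]]
2. B_y = 8  [[BC ⟂ CD ⇒ 5x-5y+15=0] ∩ [|B−(0, 13)|²=50]]
   so B = (5, 8)

B = (5, 8)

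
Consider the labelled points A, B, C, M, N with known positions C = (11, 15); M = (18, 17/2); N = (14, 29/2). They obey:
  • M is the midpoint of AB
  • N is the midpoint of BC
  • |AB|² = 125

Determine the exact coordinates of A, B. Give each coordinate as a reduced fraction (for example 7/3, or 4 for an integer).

1. B_x = 17  [B = 2·N−C = 2·(14, 29/2)−(11, 15)]
2. B_y = 14  [B = 2·N−C = 2·(14, 29/2)−(11, 15)]
   so B = (17, 14)
3. A_x = 19  [A = 2·M−B = 2·(18, 17/2)−(17, 14)]
4. A_y = 3  [A = 2·M−B = 2·(18, 17/2)−(17, 14)]
   so A = (19, 3)

A = (19, 3)
B = (17, 14)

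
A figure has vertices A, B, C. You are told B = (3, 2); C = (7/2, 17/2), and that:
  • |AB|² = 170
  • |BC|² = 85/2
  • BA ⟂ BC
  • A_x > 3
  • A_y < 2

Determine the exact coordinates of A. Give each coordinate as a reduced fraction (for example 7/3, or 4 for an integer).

1. A_x = 16  [[BA ⟂ BC ⇒ 1/2x+13/2y-29/2=0] ∩ [|A−(3, 2)|²=170]]
2. A_y = 1  [[BA ⟂ BC ⇒ 1/2x+13/2y-29/2=0] ∩ [|A−(3, 2)|²=170]]
   so A = (16, 1)

A = (16, 1)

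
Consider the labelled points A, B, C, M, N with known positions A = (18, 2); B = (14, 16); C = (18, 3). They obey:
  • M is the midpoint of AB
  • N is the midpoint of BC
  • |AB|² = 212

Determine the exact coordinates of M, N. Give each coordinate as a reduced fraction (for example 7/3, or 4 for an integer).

M = (16, 9)
N = (16, 19/2)

1. M_x = 16  [2·M = A+B = (18, 2)+(14, 16)]
2. M_y = 9  [2·M = A+B = (18, 2)+(14, 16)]
   so M = (16, 9)
3. N_x = 16  [2·N = B+C = (14, 16)+(18, 3)]
4. N_y = 19/2  [2·N = B+C = (14, 16)+(18, 3)]
   so N = (16, 19/2)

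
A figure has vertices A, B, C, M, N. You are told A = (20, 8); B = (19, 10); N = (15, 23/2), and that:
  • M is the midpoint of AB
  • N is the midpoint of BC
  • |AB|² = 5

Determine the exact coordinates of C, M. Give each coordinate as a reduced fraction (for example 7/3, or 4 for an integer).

1. M_x = 39/2  [2·M = A+B = (20, 8)+(19, 10)]
2. M_y = 9  [2·M = A+B = (20, 8)+(19, 10)]
   so M = (39/2, 9)
3. C_x = 11  [C = 2·N−B = 2·(15, 23/2)−(19, 10)]
4. C_y = 13  [C = 2·N−B = 2·(15, 23/2)−(19, 10)]
   so C = (11, 13)

C = (11, 13)
M = (39/2, 9)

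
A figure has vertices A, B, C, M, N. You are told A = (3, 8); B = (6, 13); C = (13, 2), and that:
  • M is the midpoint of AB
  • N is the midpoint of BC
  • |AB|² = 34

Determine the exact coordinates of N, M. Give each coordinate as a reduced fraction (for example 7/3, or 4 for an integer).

1. M_x = 9/2  [2·M = A+B = (3, 8)+(6, 13)]
2. M_y = 21/2  [2·M = A+B = (3, 8)+(6, 13)]
   so M = (9/2, 21/2)
3. N_x = 19/2  [2·N = B+C = (6, 13)+(13, 2)]
4. N_y = 15/2  [2·N = B+C = (6, 13)+(13, 2)]
   so N = (19/2, 15/2)

N = (19/2, 15/2)
M = (9/2, 21/2)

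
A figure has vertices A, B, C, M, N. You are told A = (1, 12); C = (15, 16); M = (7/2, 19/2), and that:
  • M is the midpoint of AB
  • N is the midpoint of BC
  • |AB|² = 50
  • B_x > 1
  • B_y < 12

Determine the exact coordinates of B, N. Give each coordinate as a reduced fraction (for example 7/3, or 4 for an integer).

1. B_x = 6  [B = 2·M−A = 2·(7/2, 19/2)−(1, 12)]
2. B_y = 7  [B = 2·M−A = 2·(7/2, 19/2)−(1, 12)]
   so B = (6, 7)
3. N_x = 21/2  [2·N = B+C = (6, 7)+(15, 16)]
4. N_y = 23/2  [2·N = B+C = (6, 7)+(15, 16)]
   so N = (21/2, 23/2)

B = (6, 7)
N = (21/2, 23/2)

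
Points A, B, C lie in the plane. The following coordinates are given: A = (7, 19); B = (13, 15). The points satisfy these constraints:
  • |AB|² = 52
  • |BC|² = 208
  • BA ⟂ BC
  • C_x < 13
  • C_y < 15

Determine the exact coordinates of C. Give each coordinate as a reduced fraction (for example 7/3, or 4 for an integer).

1. C_x = 5  [[BA ⟂ BC ⇒ -6x+4y+18=0] ∩ [|C−(13, 15)|²=208]]
2. C_y = 3  [[BA ⟂ BC ⇒ -6x+4y+18=0] ∩ [|C−(13, 15)|²=208]]
   so C = (5, 3)

C = (5, 3)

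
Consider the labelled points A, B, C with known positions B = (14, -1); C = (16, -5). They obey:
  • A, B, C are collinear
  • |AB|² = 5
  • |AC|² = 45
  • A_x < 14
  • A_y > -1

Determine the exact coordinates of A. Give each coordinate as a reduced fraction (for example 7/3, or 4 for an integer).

A = (13, 1)

1. A_x = 13  [[A, B, C are collinear ⇒ 4x+2y-54=0] ∩ [|A−(14, -1)|²=5]]
2. A_y = 1  [[A, B, C are collinear ⇒ 4x+2y-54=0] ∩ [|A−(14, -1)|²=5]]
   so A = (13, 1)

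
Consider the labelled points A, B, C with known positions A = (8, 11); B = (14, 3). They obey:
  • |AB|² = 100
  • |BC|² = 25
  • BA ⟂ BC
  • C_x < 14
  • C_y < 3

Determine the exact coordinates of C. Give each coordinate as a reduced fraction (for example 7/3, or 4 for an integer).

1. C_x = 10  [[BA ⟂ BC ⇒ -6x+8y+60=0] ∩ [|C−(14, 3)|²=25]]
2. C_y = 0  [[BA ⟂ BC ⇒ -6x+8y+60=0] ∩ [|C−(14, 3)|²=25]]
   so C = (10, 0)

C = (10, 0)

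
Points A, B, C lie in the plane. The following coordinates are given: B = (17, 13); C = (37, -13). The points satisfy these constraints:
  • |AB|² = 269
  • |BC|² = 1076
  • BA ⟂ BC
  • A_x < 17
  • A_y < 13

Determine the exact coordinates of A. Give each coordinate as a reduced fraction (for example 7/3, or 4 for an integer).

A = (4, 3)

1. A_x = 4  [[BA ⟂ BC ⇒ 20x-26y-2=0] ∩ [|A−(17, 13)|²=269]]
2. A_y = 3  [[BA ⟂ BC ⇒ 20x-26y-2=0] ∩ [|A−(17, 13)|²=269]]
   so A = (4, 3)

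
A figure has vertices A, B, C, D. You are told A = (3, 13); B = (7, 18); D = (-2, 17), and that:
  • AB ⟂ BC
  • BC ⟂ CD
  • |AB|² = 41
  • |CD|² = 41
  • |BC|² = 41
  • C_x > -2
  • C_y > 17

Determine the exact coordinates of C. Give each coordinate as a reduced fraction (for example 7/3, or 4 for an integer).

1. C_x = 2  [[AB ⟂ BC ⇒ 4x+5y-118=0] ∩ [|C−(-2, 17)|²=41]]
2. C_y = 22  [[AB ⟂ BC ⇒ 4x+5y-118=0] ∩ [|C−(-2, 17)|²=41]]
   so C = (2, 22)

C = (2, 22)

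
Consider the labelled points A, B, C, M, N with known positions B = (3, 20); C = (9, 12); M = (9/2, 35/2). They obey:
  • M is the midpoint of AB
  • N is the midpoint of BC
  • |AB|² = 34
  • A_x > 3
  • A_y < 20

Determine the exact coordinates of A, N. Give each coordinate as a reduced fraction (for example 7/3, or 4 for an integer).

A = (6, 15)
N = (6, 16)

1. A_x = 6  [A = 2·M−B = 2·(9/2, 35/2)−(3, 20)]
2. A_y = 15  [A = 2·M−B = 2·(9/2, 35/2)−(3, 20)]
   so A = (6, 15)
3. N_x = 6  [2·N = B+C = (3, 20)+(9, 12)]
4. N_y = 16  [2·N = B+C = (3, 20)+(9, 12)]
   so N = (6, 16)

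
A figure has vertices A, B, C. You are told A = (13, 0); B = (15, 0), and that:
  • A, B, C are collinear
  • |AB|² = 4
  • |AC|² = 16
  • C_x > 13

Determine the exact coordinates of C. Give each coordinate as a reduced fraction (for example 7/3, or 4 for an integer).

1. C_x = 17  [[A, B, C are collinear ⇒ 2y=0] ∩ [|C−(13, 0)|²=16]]
2. C_y = 0  [[A, B, C are collinear ⇒ 2y=0] ∩ [|C−(13, 0)|²=16]]
   so C = (17, 0)

C = (17, 0)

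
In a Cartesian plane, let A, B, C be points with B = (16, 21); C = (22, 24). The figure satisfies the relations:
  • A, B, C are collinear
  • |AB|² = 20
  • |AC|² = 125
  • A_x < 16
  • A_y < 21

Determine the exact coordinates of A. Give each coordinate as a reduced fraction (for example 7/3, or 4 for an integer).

1. A_x = 12  [[A, B, C are collinear ⇒ -3x+6y-78=0] ∩ [|A−(16, 21)|²=20]]
2. A_y = 19  [[A, B, C are collinear ⇒ -3x+6y-78=0] ∩ [|A−(16, 21)|²=20]]
   so A = (12, 19)

A = (12, 19)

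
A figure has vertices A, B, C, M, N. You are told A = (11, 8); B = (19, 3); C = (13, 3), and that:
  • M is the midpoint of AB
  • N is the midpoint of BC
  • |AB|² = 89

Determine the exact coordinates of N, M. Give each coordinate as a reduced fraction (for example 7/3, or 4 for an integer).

N = (16, 3)
M = (15, 11/2)

1. M_x = 15  [2·M = A+B = (11, 8)+(19, 3)]
2. M_y = 11/2  [2·M = A+B = (11, 8)+(19, 3)]
   so M = (15, 11/2)
3. N_x = 16  [2·N = B+C = (19, 3)+(13, 3)]
4. N_y = 3  [2·N = B+C = (19, 3)+(13, 3)]
   so N = (16, 3)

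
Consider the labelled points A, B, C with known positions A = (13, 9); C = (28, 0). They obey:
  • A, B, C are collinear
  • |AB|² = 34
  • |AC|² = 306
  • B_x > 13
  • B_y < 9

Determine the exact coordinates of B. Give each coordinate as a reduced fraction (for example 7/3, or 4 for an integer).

1. B_x = 18  [[A, B, C are collinear ⇒ -9x-15y+252=0] ∩ [|B−(13, 9)|²=34]]
2. B_y = 6  [[A, B, C are collinear ⇒ -9x-15y+252=0] ∩ [|B−(13, 9)|²=34]]
   so B = (18, 6)

B = (18, 6)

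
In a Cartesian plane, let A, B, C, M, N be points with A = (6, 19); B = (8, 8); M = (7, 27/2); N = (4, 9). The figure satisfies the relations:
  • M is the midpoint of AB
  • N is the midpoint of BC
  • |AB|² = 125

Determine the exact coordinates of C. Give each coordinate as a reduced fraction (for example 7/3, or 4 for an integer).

C = (0, 10)

1. C_x = 0  [C = 2·N−B = 2·(4, 9)−(8, 8)]
2. C_y = 10  [C = 2·N−B = 2·(4, 9)−(8, 8)]
   so C = (0, 10)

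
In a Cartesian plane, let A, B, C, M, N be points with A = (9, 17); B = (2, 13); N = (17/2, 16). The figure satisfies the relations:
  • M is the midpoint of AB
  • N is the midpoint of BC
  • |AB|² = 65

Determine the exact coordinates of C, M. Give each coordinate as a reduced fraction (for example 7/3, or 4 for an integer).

1. M_x = 11/2  [2·M = A+B = (9, 17)+(2, 13)]
2. M_y = 15  [2·M = A+B = (9, 17)+(2, 13)]
   so M = (11/2, 15)
3. C_x = 15  [C = 2·N−B = 2·(17/2, 16)−(2, 13)]
4. C_y = 19  [C = 2·N−B = 2·(17/2, 16)−(2, 13)]
   so C = (15, 19)

C = (15, 19)
M = (11/2, 15)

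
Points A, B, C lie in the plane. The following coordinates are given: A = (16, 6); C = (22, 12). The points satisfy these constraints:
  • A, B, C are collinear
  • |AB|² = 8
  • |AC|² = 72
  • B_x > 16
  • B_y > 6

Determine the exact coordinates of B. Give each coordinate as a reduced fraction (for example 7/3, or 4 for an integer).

1. B_x = 18  [[A, B, C are collinear ⇒ 6x-6y-60=0] ∩ [|B−(16, 6)|²=8]]
2. B_y = 8  [[A, B, C are collinear ⇒ 6x-6y-60=0] ∩ [|B−(16, 6)|²=8]]
   so B = (18, 8)

B = (18, 8)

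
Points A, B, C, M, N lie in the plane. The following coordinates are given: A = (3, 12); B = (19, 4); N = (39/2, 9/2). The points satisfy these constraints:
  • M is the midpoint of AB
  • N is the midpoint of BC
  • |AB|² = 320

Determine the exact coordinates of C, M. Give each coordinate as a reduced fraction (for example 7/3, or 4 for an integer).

1. M_x = 11  [2·M = A+B = (3, 12)+(19, 4)]
2. M_y = 8  [2·M = A+B = (3, 12)+(19, 4)]
   so M = (11, 8)
3. C_x = 20  [C = 2·N−B = 2·(39/2, 9/2)−(19, 4)]
4. C_y = 5  [C = 2·N−B = 2·(39/2, 9/2)−(19, 4)]
   so C = (20, 5)

C = (20, 5)
M = (11, 8)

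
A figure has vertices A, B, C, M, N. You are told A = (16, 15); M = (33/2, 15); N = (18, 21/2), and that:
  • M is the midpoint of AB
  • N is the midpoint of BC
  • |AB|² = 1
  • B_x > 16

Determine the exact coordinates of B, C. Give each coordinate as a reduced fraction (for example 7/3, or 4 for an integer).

1. B_x = 17  [B = 2·M−A = 2·(33/2, 15)−(16, 15)]
2. B_y = 15  [B = 2·M−A = 2·(33/2, 15)−(16, 15)]
   so B = (17, 15)
3. C_x = 19  [C = 2·N−B = 2·(18, 21/2)−(17, 15)]
4. C_y = 6  [C = 2·N−B = 2·(18, 21/2)−(17, 15)]
   so C = (19, 6)

B = (17, 15)
C = (19, 6)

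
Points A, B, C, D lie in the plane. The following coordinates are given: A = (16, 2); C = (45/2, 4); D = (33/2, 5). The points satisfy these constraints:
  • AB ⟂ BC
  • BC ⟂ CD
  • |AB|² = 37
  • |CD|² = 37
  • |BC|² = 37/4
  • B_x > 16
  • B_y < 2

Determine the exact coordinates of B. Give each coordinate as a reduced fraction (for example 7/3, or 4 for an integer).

B = (22, 1)

1. B_x = 22  [[BC ⟂ CD ⇒ 6x-1y-131=0] ∩ [|B−(16, 2)|²=37]]
2. B_y = 1  [[BC ⟂ CD ⇒ 6x-1y-131=0] ∩ [|B−(16, 2)|²=37]]
   so B = (22, 1)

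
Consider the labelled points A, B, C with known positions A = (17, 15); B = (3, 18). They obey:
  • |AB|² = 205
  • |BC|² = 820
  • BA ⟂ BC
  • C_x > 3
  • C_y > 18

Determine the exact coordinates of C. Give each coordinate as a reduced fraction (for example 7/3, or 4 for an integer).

1. C_x = 9  [[BA ⟂ BC ⇒ 14x-3y+12=0] ∩ [|C−(3, 18)|²=820]]
2. C_y = 46  [[BA ⟂ BC ⇒ 14x-3y+12=0] ∩ [|C−(3, 18)|²=820]]
   so C = (9, 46)

C = (9, 46)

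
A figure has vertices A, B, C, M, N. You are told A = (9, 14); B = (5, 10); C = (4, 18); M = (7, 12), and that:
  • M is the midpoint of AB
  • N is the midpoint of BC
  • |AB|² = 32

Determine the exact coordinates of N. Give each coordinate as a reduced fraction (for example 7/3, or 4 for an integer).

1. N_x = 9/2  [2·N = B+C = (5, 10)+(4, 18)]
2. N_y = 14  [2·N = B+C = (5, 10)+(4, 18)]
   so N = (9/2, 14)

N = (9/2, 14)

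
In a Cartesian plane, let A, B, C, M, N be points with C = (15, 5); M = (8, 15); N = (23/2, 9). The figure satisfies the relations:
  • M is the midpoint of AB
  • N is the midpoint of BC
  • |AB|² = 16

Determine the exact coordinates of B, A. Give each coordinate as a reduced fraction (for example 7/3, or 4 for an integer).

1. B_x = 8  [B = 2·N−C = 2·(23/2, 9)−(15, 5)]
2. B_y = 13  [B = 2·N−C = 2·(23/2, 9)−(15, 5)]
   so B = (8, 13)
3. A_x = 8  [A = 2·M−B = 2·(8, 15)−(8, 13)]
4. A_y = 17  [A = 2·M−B = 2·(8, 15)−(8, 13)]
   so A = (8, 17)

B = (8, 13)
A = (8, 17)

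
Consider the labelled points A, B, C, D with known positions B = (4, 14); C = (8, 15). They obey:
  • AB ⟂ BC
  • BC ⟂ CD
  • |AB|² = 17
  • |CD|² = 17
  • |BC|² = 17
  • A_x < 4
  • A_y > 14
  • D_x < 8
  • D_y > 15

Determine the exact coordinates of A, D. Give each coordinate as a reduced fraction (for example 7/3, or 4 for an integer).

A = (3, 18)
D = (7, 19)

1. A_x = 3  [[AB ⟂ BC ⇒ -4x-1y+30=0] ∩ [|A−(4, 14)|²=17]]
2. A_y = 18  [[AB ⟂ BC ⇒ -4x-1y+30=0] ∩ [|A−(4, 14)|²=17]]
   so A = (3, 18)
3. D_x = 7  [[BC ⟂ CD ⇒ 4x+1y-47=0] ∩ [|D−(8, 15)|²=17]]
4. D_y = 19  [[BC ⟂ CD ⇒ 4x+1y-47=0] ∩ [|D−(8, 15)|²=17]]
   so D = (7, 19)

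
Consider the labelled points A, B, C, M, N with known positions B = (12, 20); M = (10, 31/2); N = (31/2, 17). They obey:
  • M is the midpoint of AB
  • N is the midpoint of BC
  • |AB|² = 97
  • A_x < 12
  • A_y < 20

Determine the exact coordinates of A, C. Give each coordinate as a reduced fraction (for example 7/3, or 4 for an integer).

1. A_x = 8  [A = 2·M−B = 2·(10, 31/2)−(12, 20)]
2. A_y = 11  [A = 2·M−B = 2·(10, 31/2)−(12, 20)]
   so A = (8, 11)
3. C_x = 19  [C = 2·N−B = 2·(31/2, 17)−(12, 20)]
4. C_y = 14  [C = 2·N−B = 2·(31/2, 17)−(12, 20)]
   so C = (19, 14)

A = (8, 11)
C = (19, 14)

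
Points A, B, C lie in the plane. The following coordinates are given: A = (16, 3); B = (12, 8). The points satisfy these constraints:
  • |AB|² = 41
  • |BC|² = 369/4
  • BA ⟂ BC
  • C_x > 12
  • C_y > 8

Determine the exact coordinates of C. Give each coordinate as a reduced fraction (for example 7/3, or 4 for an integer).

1. C_x = 39/2  [[BA ⟂ BC ⇒ 4x-5y-8=0] ∩ [|C−(12, 8)|²=369/4]]
2. C_y = 14  [[BA ⟂ BC ⇒ 4x-5y-8=0] ∩ [|C−(12, 8)|²=369/4]]
   so C = (39/2, 14)

C = (39/2, 14)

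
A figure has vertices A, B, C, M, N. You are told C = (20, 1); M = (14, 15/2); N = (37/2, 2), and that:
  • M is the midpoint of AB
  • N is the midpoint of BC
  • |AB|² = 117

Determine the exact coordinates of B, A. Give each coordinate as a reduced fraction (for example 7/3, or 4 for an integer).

1. B_x = 17  [B = 2·N−C = 2·(37/2, 2)−(20, 1)]
2. B_y = 3  [B = 2·N−C = 2·(37/2, 2)−(20, 1)]
   so B = (17, 3)
3. A_x = 11  [A = 2·M−B = 2·(14, 15/2)−(17, 3)]
4. A_y = 12  [A = 2·M−B = 2·(14, 15/2)−(17, 3)]
   so A = (11, 12)

B = (17, 3)
A = (11, 12)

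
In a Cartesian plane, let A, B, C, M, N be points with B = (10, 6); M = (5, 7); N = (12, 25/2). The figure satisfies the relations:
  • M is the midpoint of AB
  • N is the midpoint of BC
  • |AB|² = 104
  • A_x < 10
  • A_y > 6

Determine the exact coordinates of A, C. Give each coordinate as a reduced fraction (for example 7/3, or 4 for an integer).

1. A_x = 0  [A = 2·M−B = 2·(5, 7)−(10, 6)]
2. A_y = 8  [A = 2·M−B = 2·(5, 7)−(10, 6)]
   so A = (0, 8)
3. C_x = 14  [C = 2·N−B = 2·(12, 25/2)−(10, 6)]
4. C_y = 19  [C = 2·N−B = 2·(12, 25/2)−(10, 6)]
   so C = (14, 19)

A = (0, 8)
C = (14, 19)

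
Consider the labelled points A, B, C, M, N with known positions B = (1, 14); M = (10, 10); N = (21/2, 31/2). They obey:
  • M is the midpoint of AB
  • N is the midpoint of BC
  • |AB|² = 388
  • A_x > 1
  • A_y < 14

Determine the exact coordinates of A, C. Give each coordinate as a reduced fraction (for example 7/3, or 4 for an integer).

A = (19, 6)
C = (20, 17)

1. A_x = 19  [A = 2·M−B = 2·(10, 10)−(1, 14)]
2. A_y = 6  [A = 2·M−B = 2·(10, 10)−(1, 14)]
   so A = (19, 6)
3. C_x = 20  [C = 2·N−B = 2·(21/2, 31/2)−(1, 14)]
4. C_y = 17  [C = 2·N−B = 2·(21/2, 31/2)−(1, 14)]
   so C = (20, 17)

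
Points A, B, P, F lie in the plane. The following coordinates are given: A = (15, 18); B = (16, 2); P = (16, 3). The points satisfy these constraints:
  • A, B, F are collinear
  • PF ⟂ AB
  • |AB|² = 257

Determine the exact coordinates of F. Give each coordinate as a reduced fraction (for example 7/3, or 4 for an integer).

F = (4096/257, 770/257)

1. F_x = 4096/257  [[A, B, F are collinear ⇒ 16x+1y-258=0] ∩ [PF ⟂ AB ⇒ 1x-16y+32=0]]
2. F_y = 770/257  [[A, B, F are collinear ⇒ 16x+1y-258=0] ∩ [PF ⟂ AB ⇒ 1x-16y+32=0]]
   so F = (4096/257, 770/257)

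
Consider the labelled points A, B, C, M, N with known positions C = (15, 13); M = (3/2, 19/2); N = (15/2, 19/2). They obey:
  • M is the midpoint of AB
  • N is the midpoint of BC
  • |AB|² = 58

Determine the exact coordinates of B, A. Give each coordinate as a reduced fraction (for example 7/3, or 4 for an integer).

1. B_x = 0  [B = 2·N−C = 2·(15/2, 19/2)−(15, 13)]
2. B_y = 6  [B = 2·N−C = 2·(15/2, 19/2)−(15, 13)]
   so B = (0, 6)
3. A_x = 3  [A = 2·M−B = 2·(3/2, 19/2)−(0, 6)]
4. A_y = 13  [A = 2·M−B = 2·(3/2, 19/2)−(0, 6)]
   so A = (3, 13)

B = (0, 6)
A = (3, 13)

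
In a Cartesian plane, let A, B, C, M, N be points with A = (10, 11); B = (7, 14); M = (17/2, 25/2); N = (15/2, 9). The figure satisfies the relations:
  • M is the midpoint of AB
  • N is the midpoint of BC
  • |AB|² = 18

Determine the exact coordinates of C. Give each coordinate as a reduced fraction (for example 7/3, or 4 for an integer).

1. C_x = 8  [C = 2·N−B = 2·(15/2, 9)−(7, 14)]
2. C_y = 4  [C = 2·N−B = 2·(15/2, 9)−(7, 14)]
   so C = (8, 4)

C = (8, 4)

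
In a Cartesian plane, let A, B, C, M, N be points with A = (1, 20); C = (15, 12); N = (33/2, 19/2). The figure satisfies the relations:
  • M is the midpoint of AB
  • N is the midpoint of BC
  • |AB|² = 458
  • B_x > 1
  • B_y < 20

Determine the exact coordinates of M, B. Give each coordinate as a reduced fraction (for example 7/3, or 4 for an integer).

1. B_x = 18  [B = 2·N−C = 2·(33/2, 19/2)−(15, 12)]
2. B_y = 7  [B = 2·N−C = 2·(33/2, 19/2)−(15, 12)]
   so B = (18, 7)
3. M_x = 19/2  [2·M = A+B = (1, 20)+(18, 7)]
4. M_y = 27/2  [2·M = A+B = (1, 20)+(18, 7)]
   so M = (19/2, 27/2)

M = (19/2, 27/2)
B = (18, 7)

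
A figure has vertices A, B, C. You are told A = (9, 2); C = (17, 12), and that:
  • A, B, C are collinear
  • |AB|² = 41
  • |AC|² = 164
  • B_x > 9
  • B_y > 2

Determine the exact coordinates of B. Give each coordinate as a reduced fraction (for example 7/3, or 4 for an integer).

1. B_x = 13  [[A, B, C are collinear ⇒ 10x-8y-74=0] ∩ [|B−(9, 2)|²=41]]
2. B_y = 7  [[A, B, C are collinear ⇒ 10x-8y-74=0] ∩ [|B−(9, 2)|²=41]]
   so B = (13, 7)

B = (13, 7)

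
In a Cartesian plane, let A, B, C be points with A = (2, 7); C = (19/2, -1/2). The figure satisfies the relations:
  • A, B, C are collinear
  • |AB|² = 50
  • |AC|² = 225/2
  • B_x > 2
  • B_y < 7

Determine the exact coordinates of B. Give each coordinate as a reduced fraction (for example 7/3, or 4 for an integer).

1. B_x = 7  [[A, B, C are collinear ⇒ -15/2x-15/2y+135/2=0] ∩ [|B−(2, 7)|²=50]]
2. B_y = 2  [[A, B, C are collinear ⇒ -15/2x-15/2y+135/2=0] ∩ [|B−(2, 7)|²=50]]
   so B = (7, 2)

B = (7, 2)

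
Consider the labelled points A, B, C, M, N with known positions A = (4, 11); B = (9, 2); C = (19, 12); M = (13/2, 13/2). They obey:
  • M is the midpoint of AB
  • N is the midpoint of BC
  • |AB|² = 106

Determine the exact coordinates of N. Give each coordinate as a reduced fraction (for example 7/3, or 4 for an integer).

1. N_x = 14  [2·N = B+C = (9, 2)+(19, 12)]
2. N_y = 7  [2·N = B+C = (9, 2)+(19, 12)]
   so N = (14, 7)

N = (14, 7)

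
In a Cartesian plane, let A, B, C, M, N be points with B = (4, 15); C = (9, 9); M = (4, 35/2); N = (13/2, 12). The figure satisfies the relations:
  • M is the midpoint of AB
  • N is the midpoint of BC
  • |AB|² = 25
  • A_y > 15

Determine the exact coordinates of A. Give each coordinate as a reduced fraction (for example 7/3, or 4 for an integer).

A = (4, 20)

1. A_x = 4  [A = 2·M−B = 2·(4, 35/2)−(4, 15)]
2. A_y = 20  [A = 2·M−B = 2·(4, 35/2)−(4, 15)]
   so A = (4, 20)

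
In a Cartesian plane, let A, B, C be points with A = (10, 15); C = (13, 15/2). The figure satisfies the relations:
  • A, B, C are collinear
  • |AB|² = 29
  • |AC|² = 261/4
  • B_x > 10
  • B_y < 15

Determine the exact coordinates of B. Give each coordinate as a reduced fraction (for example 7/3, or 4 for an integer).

B = (12, 10)

1. B_x = 12  [[A, B, C are collinear ⇒ -15/2x-3y+120=0] ∩ [|B−(10, 15)|²=29]]
2. B_y = 10  [[A, B, C are collinear ⇒ -15/2x-3y+120=0] ∩ [|B−(10, 15)|²=29]]
   so B = (12, 10)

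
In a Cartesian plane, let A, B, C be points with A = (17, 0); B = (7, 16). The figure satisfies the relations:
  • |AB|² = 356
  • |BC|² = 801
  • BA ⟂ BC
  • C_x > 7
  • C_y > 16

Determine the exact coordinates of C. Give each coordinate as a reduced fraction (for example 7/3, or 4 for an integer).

1. C_x = 31  [[BA ⟂ BC ⇒ 10x-16y+186=0] ∩ [|C−(7, 16)|²=801]]
2. C_y = 31  [[BA ⟂ BC ⇒ 10x-16y+186=0] ∩ [|C−(7, 16)|²=801]]
   so C = (31, 31)

C = (31, 31)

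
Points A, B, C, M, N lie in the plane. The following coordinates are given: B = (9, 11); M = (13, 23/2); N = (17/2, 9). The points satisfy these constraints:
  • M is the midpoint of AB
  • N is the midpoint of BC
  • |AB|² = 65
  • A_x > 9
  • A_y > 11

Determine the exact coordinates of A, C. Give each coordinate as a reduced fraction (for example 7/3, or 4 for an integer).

1. A_x = 17  [A = 2·M−B = 2·(13, 23/2)−(9, 11)]
2. A_y = 12  [A = 2·M−B = 2·(13, 23/2)−(9, 11)]
   so A = (17, 12)
3. C_x = 8  [C = 2·N−B = 2·(17/2, 9)−(9, 11)]
4. C_y = 7  [C = 2·N−B = 2·(17/2, 9)−(9, 11)]
   so C = (8, 7)

A = (17, 12)
C = (8, 7)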